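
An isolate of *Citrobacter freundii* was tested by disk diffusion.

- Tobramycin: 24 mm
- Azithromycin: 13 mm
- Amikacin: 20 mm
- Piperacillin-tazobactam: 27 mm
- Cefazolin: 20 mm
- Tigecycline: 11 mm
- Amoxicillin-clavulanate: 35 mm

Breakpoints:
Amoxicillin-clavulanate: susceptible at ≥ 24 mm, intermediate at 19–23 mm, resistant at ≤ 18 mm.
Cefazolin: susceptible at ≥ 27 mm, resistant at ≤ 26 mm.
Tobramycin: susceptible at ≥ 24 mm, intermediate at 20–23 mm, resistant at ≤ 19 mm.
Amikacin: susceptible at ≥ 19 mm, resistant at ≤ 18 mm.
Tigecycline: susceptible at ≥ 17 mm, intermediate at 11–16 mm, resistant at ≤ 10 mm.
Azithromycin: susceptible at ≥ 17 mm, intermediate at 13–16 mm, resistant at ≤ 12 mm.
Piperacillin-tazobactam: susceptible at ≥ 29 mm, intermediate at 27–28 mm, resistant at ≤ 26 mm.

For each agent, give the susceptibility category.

Tobramycin: 24 mm is ≥ 24 mm — Susceptible
Azithromycin (13 mm) in 13–16 mm → intermediate
Amikacin 20 mm: ≥ 19 mm → Susceptible
Piperacillin-tazobactam: 27 mm is in 27–28 mm → Intermediate
Cefazolin 20 mm: ≤ 26 mm → Resistant
Tigecycline: 11 mm is in 11–16 mm ⇒ intermediate
Amoxicillin-clavulanate 35 mm: ≥ 24 mm → Susceptible

S, I, S, I, R, I, S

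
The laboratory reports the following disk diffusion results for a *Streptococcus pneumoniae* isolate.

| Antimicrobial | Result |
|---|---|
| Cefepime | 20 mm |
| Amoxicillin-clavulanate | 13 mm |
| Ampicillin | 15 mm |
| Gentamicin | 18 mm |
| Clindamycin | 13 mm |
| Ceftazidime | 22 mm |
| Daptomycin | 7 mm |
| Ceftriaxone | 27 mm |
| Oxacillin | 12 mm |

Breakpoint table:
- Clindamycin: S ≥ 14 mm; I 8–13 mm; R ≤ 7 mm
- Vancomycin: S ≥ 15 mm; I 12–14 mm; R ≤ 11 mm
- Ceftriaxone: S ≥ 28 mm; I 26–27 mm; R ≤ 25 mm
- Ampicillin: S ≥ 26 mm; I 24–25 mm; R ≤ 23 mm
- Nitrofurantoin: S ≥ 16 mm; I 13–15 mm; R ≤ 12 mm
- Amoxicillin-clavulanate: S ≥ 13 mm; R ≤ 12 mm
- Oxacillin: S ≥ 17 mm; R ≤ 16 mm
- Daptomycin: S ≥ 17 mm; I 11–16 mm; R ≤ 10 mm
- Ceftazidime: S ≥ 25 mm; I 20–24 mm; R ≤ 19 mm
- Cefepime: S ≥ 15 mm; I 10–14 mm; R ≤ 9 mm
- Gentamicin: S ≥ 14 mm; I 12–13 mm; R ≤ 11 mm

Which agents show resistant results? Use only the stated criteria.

ampicillin, daptomycin, oxacillin

Cefepime 20 mm: ≥ 15 mm — S
Amoxicillin-clavulanate (13 mm) ≥ 13 mm → Susceptible
Ampicillin (15 mm) ≤ 23 mm — R
Gentamicin (18 mm) ≥ 14 mm → S
Clindamycin 13 mm: in 8–13 mm — Intermediate
Ceftazidime: 22 mm is in 20–24 mm — I
Daptomycin: 7 mm is ≤ 10 mm ⇒ R
Ceftriaxone 27 mm: in 26–27 mm — Intermediate
Oxacillin (12 mm) ≤ 16 mm ⇒ resistant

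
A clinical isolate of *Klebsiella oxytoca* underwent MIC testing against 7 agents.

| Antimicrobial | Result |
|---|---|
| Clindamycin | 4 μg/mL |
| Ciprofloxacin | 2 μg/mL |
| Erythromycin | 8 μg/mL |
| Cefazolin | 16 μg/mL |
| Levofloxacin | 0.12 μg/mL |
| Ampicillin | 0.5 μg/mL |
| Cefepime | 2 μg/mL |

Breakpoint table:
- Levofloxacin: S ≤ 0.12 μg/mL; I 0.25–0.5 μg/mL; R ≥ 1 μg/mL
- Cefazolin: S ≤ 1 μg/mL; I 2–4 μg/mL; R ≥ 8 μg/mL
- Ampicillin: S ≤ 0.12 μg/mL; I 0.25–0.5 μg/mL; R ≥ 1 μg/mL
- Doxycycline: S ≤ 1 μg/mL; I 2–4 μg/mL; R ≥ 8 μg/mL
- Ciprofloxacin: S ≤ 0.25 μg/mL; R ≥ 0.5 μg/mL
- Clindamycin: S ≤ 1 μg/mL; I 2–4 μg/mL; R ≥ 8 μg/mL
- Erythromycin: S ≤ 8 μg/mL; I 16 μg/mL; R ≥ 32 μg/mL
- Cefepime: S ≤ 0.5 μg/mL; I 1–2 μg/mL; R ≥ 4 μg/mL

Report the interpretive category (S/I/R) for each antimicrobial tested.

Clindamycin (4 μg/mL) in 2–4 μg/mL ⇒ Intermediate
Ciprofloxacin: 2 μg/mL is ≥ 0.5 μg/mL — R
Erythromycin 8 μg/mL: ≤ 8 μg/mL → Susceptible
Cefazolin: 16 μg/mL is ≥ 8 μg/mL ⇒ Resistant
Levofloxacin (0.12 μg/mL) ≤ 0.12 μg/mL — Susceptible
Ampicillin (0.5 μg/mL) in 0.25–0.5 μg/mL ⇒ I
Cefepime 2 μg/mL: in 1–2 μg/mL — I

I, R, S, R, S, I, I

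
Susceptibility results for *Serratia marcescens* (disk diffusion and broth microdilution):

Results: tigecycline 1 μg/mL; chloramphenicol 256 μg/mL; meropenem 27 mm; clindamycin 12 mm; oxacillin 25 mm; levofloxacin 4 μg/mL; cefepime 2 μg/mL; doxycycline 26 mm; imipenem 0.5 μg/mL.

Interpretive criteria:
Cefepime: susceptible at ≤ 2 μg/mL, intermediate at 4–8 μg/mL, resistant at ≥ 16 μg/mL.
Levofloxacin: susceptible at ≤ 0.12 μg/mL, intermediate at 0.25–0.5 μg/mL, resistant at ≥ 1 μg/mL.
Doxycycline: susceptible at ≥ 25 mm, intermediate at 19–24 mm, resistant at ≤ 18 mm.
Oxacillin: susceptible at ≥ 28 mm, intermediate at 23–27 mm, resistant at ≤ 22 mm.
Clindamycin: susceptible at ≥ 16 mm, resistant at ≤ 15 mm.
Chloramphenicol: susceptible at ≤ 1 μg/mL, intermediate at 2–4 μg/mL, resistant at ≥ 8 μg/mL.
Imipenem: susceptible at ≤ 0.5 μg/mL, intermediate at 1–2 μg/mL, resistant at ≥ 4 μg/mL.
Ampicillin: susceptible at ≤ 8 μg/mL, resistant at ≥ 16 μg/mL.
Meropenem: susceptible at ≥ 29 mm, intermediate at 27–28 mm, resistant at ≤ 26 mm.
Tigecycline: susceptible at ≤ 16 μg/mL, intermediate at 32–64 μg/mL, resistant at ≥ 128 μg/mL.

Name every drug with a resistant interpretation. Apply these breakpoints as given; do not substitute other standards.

Tigecycline: 1 μg/mL is ≤ 16 μg/mL — susceptible
Chloramphenicol: 256 μg/mL is ≥ 8 μg/mL → R
Meropenem 27 mm: in 27–28 mm — Intermediate
Clindamycin 12 mm: ≤ 15 mm → R
Oxacillin: 25 mm is in 23–27 mm — I
Levofloxacin 4 μg/mL: ≥ 1 μg/mL — resistant
Cefepime: 2 μg/mL is ≤ 2 μg/mL — S
Doxycycline: 26 mm is ≥ 25 mm ⇒ susceptible
Imipenem (0.5 μg/mL) ≤ 0.5 μg/mL — S

chloramphenicol, clindamycin, levofloxacin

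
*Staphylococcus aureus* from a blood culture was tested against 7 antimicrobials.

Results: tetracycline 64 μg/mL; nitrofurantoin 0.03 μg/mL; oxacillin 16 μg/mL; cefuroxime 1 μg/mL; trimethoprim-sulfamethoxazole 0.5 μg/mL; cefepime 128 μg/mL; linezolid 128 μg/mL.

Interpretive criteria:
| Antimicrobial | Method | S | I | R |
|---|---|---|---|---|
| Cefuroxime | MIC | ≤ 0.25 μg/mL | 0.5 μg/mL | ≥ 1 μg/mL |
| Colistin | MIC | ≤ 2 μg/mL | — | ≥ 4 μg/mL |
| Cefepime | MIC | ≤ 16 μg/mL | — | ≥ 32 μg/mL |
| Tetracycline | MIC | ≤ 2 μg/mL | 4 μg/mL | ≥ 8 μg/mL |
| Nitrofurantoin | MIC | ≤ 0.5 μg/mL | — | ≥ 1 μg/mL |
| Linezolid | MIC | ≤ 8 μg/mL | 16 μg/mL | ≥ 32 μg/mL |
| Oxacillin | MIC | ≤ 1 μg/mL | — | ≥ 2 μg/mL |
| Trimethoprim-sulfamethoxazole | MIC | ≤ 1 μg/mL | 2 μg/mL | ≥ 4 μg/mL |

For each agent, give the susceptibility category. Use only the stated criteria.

Tetracycline 64 μg/mL: ≥ 8 μg/mL ⇒ resistant
Nitrofurantoin 0.03 μg/mL: ≤ 0.5 μg/mL — Susceptible
Oxacillin 16 μg/mL: ≥ 2 μg/mL — resistant
Cefuroxime (1 μg/mL) ≥ 1 μg/mL ⇒ R
Trimethoprim-sulfamethoxazole 0.5 μg/mL: ≤ 1 μg/mL → susceptible
Cefepime 128 μg/mL: ≥ 32 μg/mL → Resistant
Linezolid (128 μg/mL) ≥ 32 μg/mL → Resistant

R, S, R, R, S, R, R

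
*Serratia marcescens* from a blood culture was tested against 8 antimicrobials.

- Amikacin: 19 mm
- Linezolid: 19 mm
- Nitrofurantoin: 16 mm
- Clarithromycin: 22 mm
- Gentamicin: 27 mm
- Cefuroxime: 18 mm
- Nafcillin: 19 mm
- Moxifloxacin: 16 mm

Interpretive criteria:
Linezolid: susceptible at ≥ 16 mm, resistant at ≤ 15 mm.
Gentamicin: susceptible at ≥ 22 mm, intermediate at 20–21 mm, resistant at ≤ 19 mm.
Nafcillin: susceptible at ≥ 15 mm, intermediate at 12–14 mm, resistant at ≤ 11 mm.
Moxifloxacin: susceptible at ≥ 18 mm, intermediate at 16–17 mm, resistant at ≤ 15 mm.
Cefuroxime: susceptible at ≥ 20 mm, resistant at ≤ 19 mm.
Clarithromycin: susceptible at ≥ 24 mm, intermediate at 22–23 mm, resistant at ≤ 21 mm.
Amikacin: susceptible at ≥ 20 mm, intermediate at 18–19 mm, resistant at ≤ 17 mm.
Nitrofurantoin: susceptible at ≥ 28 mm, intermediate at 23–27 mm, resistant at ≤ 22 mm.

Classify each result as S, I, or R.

I, S, R, I, S, R, S, I

Amikacin 19 mm: in 18–19 mm ⇒ I
Linezolid 19 mm: ≥ 16 mm — susceptible
Nitrofurantoin 16 mm: ≤ 22 mm ⇒ resistant
Clarithromycin (22 mm) in 22–23 mm ⇒ intermediate
Gentamicin (27 mm) ≥ 22 mm ⇒ Susceptible
Cefuroxime (18 mm) ≤ 19 mm — Resistant
Nafcillin 19 mm: ≥ 15 mm → susceptible
Moxifloxacin 16 mm: in 16–17 mm — intermediate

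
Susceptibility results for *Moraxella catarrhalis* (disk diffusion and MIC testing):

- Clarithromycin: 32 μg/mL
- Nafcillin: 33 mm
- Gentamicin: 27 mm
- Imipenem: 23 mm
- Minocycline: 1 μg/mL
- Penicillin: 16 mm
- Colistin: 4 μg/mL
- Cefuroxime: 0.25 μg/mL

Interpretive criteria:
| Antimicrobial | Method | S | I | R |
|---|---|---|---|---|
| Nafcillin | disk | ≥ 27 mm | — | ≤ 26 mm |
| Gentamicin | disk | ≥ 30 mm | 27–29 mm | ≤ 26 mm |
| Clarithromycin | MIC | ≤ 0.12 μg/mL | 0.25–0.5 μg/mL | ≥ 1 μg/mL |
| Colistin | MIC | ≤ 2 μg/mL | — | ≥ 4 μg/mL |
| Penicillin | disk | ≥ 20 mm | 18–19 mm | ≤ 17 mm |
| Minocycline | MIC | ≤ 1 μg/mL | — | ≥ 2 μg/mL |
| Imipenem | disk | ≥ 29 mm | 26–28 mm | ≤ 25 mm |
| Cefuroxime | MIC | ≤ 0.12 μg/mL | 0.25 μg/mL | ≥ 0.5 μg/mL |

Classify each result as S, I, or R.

Clarithromycin 32 μg/mL: ≥ 1 μg/mL — Resistant
Nafcillin (33 mm) ≥ 27 mm ⇒ susceptible
Gentamicin: 27 mm is in 27–29 mm ⇒ I
Imipenem: 23 mm is ≤ 25 mm ⇒ R
Minocycline 1 μg/mL: ≤ 1 μg/mL ⇒ susceptible
Penicillin 16 mm: ≤ 17 mm — resistant
Colistin 4 μg/mL: ≥ 4 μg/mL ⇒ R
Cefuroxime (0.25 μg/mL) = 0.25 μg/mL → Intermediate

R, S, I, R, S, R, R, I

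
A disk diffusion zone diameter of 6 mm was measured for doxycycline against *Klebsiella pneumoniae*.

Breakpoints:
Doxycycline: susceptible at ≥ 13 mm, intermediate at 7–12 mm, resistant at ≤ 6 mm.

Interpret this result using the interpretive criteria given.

Doxycycline: 6 mm is ≤ 6 mm ⇒ resistant

R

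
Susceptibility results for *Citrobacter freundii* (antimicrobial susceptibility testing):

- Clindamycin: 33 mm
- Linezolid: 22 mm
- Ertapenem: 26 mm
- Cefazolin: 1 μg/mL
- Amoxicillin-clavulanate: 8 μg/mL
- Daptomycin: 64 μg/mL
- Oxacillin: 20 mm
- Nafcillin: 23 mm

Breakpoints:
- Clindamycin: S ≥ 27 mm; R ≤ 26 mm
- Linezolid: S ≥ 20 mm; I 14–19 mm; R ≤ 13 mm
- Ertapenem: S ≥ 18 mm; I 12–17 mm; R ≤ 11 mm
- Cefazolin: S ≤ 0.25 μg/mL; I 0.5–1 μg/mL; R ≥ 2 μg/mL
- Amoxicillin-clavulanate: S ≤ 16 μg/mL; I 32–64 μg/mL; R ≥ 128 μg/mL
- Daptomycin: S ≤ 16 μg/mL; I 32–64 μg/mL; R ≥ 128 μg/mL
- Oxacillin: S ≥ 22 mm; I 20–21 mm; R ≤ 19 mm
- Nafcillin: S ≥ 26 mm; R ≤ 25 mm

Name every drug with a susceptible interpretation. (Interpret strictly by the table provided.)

Clindamycin 33 mm: ≥ 27 mm — susceptible
Linezolid 22 mm: ≥ 20 mm → S
Ertapenem 26 mm: ≥ 18 mm → S
Cefazolin 1 μg/mL: in 0.5–1 μg/mL → Intermediate
Amoxicillin-clavulanate: 8 μg/mL is ≤ 16 μg/mL → susceptible
Daptomycin 64 μg/mL: in 32–64 μg/mL — intermediate
Oxacillin (20 mm) in 20–21 mm — intermediate
Nafcillin (23 mm) ≤ 25 mm → Resistant

clindamycin, linezolid, ertapenem, amoxicillin-clavulanate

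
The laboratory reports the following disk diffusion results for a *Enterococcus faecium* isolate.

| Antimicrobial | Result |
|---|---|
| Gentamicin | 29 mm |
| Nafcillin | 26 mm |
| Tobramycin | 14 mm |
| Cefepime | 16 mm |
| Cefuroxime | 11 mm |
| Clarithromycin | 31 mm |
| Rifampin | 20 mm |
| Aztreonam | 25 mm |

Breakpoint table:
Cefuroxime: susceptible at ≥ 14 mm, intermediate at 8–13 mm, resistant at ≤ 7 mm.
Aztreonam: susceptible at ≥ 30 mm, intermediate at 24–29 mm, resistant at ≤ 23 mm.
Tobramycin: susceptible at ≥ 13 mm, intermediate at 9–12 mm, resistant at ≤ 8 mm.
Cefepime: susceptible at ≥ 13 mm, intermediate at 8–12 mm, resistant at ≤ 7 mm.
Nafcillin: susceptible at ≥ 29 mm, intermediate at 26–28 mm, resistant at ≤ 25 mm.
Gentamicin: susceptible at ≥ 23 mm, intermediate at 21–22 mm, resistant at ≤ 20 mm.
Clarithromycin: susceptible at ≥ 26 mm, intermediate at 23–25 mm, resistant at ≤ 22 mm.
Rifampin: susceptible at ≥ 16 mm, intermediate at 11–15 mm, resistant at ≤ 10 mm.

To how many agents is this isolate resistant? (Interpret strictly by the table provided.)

Gentamicin 29 mm: ≥ 23 mm → susceptible
Nafcillin (26 mm) in 26–28 mm — I
Tobramycin 14 mm: ≥ 13 mm — susceptible
Cefepime: 16 mm is ≥ 13 mm ⇒ S
Cefuroxime 11 mm: in 8–13 mm ⇒ intermediate
Clarithromycin 31 mm: ≥ 26 mm — S
Rifampin 20 mm: ≥ 16 mm ⇒ susceptible
Aztreonam (25 mm) in 24–29 mm ⇒ intermediate
Resistant: 0

0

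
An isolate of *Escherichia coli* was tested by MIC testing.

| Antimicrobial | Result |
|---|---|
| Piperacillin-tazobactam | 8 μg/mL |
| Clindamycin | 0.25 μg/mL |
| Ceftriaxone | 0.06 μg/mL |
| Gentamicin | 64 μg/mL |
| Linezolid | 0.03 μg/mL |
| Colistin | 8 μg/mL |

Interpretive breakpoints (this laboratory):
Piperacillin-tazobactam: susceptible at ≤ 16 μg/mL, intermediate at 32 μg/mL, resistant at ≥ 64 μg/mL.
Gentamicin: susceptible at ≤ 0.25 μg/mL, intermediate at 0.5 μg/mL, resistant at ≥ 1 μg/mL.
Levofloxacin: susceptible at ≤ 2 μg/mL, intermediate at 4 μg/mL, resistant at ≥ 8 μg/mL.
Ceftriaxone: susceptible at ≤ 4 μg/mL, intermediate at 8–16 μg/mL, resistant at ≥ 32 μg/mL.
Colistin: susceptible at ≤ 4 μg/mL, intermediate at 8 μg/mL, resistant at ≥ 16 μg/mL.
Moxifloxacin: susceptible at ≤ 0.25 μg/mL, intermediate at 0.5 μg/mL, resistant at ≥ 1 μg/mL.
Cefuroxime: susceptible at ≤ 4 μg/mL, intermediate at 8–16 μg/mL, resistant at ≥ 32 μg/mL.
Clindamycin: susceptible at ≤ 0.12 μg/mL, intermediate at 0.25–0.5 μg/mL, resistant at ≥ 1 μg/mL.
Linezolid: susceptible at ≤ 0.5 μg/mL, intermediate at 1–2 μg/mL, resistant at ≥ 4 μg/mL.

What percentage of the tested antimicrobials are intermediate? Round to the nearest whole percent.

33%

Piperacillin-tazobactam (8 μg/mL) ≤ 16 μg/mL ⇒ Susceptible
Clindamycin (0.25 μg/mL) in 0.25–0.5 μg/mL → I
Ceftriaxone: 0.06 μg/mL is ≤ 4 μg/mL → susceptible
Gentamicin 64 μg/mL: ≥ 1 μg/mL ⇒ resistant
Linezolid: 0.03 μg/mL is ≤ 0.5 μg/mL ⇒ susceptible
Colistin: 8 μg/mL is = 8 μg/mL — intermediate
Intermediate: 2/6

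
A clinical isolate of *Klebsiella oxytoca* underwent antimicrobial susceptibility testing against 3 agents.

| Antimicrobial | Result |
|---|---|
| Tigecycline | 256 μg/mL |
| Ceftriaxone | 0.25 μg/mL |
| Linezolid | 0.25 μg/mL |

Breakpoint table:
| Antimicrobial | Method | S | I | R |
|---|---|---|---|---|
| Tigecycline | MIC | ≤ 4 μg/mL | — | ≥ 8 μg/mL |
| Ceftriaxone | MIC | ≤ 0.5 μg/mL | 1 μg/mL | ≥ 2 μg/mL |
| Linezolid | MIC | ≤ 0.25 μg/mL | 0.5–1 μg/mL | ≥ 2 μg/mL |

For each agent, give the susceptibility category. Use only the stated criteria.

R, S, S

Tigecycline (256 μg/mL) ≥ 8 μg/mL → resistant
Ceftriaxone 0.25 μg/mL: ≤ 0.5 μg/mL — susceptible
Linezolid 0.25 μg/mL: ≤ 0.25 μg/mL → S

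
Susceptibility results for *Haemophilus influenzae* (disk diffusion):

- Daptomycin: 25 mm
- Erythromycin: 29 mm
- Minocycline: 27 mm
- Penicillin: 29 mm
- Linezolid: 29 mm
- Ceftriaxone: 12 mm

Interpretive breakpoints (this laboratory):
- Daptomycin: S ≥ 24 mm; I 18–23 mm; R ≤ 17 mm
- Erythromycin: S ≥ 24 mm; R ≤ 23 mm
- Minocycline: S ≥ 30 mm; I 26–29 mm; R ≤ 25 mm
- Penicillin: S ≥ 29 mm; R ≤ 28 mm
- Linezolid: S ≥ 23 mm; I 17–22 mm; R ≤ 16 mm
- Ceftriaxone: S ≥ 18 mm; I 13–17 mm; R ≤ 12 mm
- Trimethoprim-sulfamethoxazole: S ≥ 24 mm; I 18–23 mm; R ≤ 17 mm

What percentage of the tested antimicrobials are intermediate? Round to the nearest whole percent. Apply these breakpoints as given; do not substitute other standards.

Daptomycin (25 mm) ≥ 24 mm — susceptible
Erythromycin (29 mm) ≥ 24 mm — Susceptible
Minocycline (27 mm) in 26–29 mm → I
Penicillin 29 mm: ≥ 29 mm ⇒ susceptible
Linezolid (29 mm) ≥ 23 mm ⇒ Susceptible
Ceftriaxone (12 mm) ≤ 12 mm — Resistant
Intermediate: 1/6

17%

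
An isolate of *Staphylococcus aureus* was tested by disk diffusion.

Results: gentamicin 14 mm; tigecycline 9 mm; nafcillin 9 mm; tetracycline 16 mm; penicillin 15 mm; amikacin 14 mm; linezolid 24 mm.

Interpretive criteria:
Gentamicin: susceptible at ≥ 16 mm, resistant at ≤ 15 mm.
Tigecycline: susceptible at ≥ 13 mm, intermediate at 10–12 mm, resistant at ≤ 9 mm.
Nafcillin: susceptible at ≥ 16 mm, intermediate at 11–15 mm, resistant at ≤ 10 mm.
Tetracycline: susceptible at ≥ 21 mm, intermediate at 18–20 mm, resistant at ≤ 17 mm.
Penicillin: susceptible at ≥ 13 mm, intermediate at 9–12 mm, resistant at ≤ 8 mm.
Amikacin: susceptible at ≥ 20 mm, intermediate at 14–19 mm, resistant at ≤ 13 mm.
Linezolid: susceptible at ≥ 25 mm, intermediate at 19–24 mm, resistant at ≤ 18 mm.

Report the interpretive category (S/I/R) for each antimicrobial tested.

R, R, R, R, S, I, I

Gentamicin 14 mm: ≤ 15 mm → R
Tigecycline 9 mm: ≤ 9 mm → Resistant
Nafcillin (9 mm) ≤ 10 mm → resistant
Tetracycline (16 mm) ≤ 17 mm → Resistant
Penicillin (15 mm) ≥ 13 mm — susceptible
Amikacin: 14 mm is in 14–19 mm — I
Linezolid: 24 mm is in 19–24 mm ⇒ I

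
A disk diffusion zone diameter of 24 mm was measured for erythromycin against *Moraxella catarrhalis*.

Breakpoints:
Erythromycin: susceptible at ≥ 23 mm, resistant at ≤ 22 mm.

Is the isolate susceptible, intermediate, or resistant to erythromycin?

Susceptible

Erythromycin 24 mm: ≥ 23 mm — susceptible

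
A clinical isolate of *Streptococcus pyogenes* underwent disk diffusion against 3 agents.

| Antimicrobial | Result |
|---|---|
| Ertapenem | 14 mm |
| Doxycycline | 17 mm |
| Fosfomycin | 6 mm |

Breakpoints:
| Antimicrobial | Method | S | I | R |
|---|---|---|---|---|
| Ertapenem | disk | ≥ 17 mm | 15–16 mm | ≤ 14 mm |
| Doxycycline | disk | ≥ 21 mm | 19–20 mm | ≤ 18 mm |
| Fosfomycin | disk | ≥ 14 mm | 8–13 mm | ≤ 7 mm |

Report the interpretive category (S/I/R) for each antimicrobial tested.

R, R, R

Ertapenem 14 mm: ≤ 14 mm ⇒ R
Doxycycline 17 mm: ≤ 18 mm — resistant
Fosfomycin 6 mm: ≤ 7 mm ⇒ Resistant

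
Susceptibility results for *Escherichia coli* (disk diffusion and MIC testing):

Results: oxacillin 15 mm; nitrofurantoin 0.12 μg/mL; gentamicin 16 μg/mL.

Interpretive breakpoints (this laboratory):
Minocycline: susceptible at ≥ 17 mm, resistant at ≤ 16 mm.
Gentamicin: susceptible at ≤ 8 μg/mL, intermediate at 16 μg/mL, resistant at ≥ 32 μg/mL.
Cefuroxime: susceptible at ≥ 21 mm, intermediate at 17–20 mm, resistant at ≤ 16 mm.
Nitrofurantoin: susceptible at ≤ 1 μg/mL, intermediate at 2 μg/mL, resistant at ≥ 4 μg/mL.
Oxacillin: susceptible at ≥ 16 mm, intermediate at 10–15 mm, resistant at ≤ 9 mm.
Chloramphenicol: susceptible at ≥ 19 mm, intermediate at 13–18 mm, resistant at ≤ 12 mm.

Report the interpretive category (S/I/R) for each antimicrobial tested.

Oxacillin 15 mm: in 10–15 mm — intermediate
Nitrofurantoin (0.12 μg/mL) ≤ 1 μg/mL — S
Gentamicin 16 μg/mL: = 16 μg/mL — intermediate

I, S, I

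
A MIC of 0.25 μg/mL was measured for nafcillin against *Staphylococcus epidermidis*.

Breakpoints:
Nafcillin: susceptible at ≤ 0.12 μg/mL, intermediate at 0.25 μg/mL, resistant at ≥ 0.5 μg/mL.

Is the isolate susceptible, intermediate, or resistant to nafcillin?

Nafcillin 0.25 μg/mL: = 0.25 μg/mL ⇒ I

I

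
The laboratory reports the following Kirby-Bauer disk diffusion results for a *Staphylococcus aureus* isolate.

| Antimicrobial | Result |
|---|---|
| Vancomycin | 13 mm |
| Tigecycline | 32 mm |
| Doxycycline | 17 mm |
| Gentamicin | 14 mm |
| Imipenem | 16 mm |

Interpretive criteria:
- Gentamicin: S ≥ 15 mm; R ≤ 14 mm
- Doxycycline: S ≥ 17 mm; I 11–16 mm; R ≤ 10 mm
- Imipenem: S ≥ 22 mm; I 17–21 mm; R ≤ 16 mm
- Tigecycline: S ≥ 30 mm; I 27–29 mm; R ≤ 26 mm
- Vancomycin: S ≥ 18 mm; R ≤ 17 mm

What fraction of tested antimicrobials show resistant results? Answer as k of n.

Vancomycin (13 mm) ≤ 17 mm → Resistant
Tigecycline 32 mm: ≥ 30 mm — susceptible
Doxycycline 17 mm: ≥ 17 mm → Susceptible
Gentamicin 14 mm: ≤ 14 mm — Resistant
Imipenem 16 mm: ≤ 16 mm → resistant
Resistant: 3/5

3 of 5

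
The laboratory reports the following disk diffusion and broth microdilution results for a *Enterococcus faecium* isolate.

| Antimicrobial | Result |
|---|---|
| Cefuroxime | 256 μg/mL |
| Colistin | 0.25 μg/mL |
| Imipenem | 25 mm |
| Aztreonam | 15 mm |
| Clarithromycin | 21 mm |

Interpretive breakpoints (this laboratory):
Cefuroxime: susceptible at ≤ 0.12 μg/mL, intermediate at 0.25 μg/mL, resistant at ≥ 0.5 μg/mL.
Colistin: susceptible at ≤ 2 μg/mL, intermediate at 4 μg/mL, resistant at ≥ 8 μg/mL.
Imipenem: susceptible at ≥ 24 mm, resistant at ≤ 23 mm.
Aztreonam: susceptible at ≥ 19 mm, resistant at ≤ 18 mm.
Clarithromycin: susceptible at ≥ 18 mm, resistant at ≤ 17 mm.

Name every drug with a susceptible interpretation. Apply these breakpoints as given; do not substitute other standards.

Cefuroxime 256 μg/mL: ≥ 0.5 μg/mL → resistant
Colistin 0.25 μg/mL: ≤ 2 μg/mL — S
Imipenem: 25 mm is ≥ 24 mm → S
Aztreonam (15 mm) ≤ 18 mm — Resistant
Clarithromycin: 21 mm is ≥ 18 mm — Susceptible

colistin, imipenem, clarithromycin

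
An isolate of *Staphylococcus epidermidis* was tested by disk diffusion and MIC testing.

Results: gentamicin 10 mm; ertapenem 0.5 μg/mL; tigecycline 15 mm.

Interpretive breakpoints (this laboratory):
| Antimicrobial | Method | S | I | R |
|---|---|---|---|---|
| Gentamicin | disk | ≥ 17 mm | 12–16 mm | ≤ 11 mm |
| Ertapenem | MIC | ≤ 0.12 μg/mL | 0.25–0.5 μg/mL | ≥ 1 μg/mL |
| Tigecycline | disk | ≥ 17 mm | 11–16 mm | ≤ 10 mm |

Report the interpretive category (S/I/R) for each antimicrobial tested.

Gentamicin 10 mm: ≤ 11 mm — resistant
Ertapenem: 0.5 μg/mL is in 0.25–0.5 μg/mL → I
Tigecycline 15 mm: in 11–16 mm ⇒ Intermediate

R, I, I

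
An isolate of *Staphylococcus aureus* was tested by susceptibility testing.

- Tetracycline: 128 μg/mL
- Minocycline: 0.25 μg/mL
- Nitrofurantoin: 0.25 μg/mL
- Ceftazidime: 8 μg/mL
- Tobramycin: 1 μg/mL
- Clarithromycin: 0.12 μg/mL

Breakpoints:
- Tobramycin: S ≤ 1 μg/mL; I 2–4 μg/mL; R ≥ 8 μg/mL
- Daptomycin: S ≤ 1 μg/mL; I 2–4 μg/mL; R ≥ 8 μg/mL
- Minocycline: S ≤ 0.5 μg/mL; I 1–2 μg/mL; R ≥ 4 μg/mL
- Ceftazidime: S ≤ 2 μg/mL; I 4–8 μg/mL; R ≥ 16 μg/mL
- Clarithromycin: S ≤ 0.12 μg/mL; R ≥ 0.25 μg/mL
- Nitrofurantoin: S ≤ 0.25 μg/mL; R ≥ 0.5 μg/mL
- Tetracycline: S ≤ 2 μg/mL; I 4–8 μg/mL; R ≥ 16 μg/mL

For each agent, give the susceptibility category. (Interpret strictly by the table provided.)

R, S, S, I, S, S

Tetracycline: 128 μg/mL is ≥ 16 μg/mL → resistant
Minocycline 0.25 μg/mL: ≤ 0.5 μg/mL — susceptible
Nitrofurantoin 0.25 μg/mL: ≤ 0.25 μg/mL ⇒ S
Ceftazidime: 8 μg/mL is in 4–8 μg/mL ⇒ I
Tobramycin (1 μg/mL) ≤ 1 μg/mL → S
Clarithromycin (0.12 μg/mL) ≤ 0.12 μg/mL — Susceptible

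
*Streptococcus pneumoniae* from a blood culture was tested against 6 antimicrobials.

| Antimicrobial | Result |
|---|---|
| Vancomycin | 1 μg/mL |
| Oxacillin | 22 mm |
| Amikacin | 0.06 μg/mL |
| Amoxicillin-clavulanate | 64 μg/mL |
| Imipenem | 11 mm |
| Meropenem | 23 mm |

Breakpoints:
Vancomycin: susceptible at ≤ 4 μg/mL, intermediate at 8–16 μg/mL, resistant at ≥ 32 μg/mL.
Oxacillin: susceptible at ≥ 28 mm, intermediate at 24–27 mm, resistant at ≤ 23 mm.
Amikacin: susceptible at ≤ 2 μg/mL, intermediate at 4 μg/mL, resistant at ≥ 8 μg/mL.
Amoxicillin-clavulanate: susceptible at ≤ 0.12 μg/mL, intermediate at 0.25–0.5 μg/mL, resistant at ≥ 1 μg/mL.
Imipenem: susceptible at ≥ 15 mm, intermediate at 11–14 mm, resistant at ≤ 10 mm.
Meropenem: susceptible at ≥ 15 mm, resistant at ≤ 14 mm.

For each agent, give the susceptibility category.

S, R, S, R, I, S

Vancomycin 1 μg/mL: ≤ 4 μg/mL → susceptible
Oxacillin 22 mm: ≤ 23 mm — R
Amikacin (0.06 μg/mL) ≤ 2 μg/mL → susceptible
Amoxicillin-clavulanate: 64 μg/mL is ≥ 1 μg/mL ⇒ R
Imipenem: 11 mm is in 11–14 mm — intermediate
Meropenem: 23 mm is ≥ 15 mm ⇒ S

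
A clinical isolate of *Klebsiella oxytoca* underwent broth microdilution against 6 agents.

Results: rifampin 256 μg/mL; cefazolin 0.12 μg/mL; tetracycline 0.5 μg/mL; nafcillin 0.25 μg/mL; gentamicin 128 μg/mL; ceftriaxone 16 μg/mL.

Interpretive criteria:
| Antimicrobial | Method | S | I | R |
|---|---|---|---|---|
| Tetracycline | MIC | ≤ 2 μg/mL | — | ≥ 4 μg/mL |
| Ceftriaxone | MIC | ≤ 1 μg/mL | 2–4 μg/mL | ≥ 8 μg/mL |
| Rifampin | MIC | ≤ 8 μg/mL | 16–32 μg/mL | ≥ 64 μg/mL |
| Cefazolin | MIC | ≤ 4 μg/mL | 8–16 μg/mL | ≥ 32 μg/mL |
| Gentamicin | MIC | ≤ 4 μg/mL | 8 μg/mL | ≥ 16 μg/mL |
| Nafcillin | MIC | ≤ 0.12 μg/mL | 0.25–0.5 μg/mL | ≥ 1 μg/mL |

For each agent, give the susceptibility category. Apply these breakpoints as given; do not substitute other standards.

Rifampin (256 μg/mL) ≥ 64 μg/mL → R
Cefazolin (0.12 μg/mL) ≤ 4 μg/mL — Susceptible
Tetracycline: 0.5 μg/mL is ≤ 2 μg/mL ⇒ S
Nafcillin: 0.25 μg/mL is in 0.25–0.5 μg/mL — Intermediate
Gentamicin (128 μg/mL) ≥ 16 μg/mL — R
Ceftriaxone (16 μg/mL) ≥ 8 μg/mL ⇒ R

R, S, S, I, R, R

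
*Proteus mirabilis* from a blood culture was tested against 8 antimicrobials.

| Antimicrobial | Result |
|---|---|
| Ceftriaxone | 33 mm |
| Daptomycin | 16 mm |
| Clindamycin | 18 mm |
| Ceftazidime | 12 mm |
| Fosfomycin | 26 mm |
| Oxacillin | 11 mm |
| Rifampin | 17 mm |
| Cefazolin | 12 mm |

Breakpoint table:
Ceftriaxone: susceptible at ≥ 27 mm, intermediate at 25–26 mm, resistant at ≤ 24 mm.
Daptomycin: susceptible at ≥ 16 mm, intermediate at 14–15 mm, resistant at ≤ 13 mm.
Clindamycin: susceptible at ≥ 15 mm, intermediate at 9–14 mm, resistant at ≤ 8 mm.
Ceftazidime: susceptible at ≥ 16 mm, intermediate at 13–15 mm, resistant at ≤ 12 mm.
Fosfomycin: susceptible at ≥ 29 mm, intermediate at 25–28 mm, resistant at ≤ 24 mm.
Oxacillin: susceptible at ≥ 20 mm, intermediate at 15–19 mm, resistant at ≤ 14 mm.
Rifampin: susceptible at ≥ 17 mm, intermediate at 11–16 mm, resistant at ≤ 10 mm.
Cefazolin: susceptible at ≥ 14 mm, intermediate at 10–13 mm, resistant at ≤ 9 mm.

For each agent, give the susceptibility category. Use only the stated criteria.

S, S, S, R, I, R, S, I

Ceftriaxone: 33 mm is ≥ 27 mm → susceptible
Daptomycin (16 mm) ≥ 16 mm → susceptible
Clindamycin 18 mm: ≥ 15 mm — Susceptible
Ceftazidime: 12 mm is ≤ 12 mm ⇒ R
Fosfomycin: 26 mm is in 25–28 mm — I
Oxacillin 11 mm: ≤ 14 mm ⇒ resistant
Rifampin 17 mm: ≥ 17 mm ⇒ Susceptible
Cefazolin: 12 mm is in 10–13 mm — I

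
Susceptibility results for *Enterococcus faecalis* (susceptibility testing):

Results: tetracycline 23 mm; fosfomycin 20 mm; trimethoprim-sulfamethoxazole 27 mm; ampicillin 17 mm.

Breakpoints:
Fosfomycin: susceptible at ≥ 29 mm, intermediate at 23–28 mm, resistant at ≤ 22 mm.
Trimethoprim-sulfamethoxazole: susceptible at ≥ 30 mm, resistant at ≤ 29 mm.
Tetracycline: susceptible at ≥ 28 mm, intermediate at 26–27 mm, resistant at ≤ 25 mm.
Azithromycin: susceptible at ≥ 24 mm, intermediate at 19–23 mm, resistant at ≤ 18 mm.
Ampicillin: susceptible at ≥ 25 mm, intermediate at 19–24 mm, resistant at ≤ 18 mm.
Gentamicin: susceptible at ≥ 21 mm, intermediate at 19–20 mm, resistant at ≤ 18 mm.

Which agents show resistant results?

tetracycline, fosfomycin, trimethoprim-sulfamethoxazole, ampicillin

Tetracycline (23 mm) ≤ 25 mm ⇒ R
Fosfomycin (20 mm) ≤ 22 mm ⇒ R
Trimethoprim-sulfamethoxazole: 27 mm is ≤ 29 mm ⇒ R
Ampicillin: 17 mm is ≤ 18 mm — R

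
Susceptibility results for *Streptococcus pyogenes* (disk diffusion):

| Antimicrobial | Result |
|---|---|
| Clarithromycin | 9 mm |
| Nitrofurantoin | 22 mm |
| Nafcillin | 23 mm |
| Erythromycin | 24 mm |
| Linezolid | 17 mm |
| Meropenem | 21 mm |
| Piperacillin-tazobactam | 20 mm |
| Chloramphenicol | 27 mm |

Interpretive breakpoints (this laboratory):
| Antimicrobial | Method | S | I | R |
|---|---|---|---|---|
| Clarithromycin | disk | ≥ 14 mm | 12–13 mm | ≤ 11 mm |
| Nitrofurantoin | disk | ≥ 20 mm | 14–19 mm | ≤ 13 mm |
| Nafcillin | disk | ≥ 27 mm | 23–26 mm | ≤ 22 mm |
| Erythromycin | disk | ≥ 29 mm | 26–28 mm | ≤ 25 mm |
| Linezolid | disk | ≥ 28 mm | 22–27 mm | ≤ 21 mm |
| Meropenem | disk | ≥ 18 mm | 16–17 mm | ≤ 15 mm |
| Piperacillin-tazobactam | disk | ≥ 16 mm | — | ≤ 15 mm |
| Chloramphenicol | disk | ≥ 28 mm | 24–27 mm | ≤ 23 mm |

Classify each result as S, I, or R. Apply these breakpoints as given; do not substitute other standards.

R, S, I, R, R, S, S, I

Clarithromycin (9 mm) ≤ 11 mm → Resistant
Nitrofurantoin 22 mm: ≥ 20 mm ⇒ Susceptible
Nafcillin: 23 mm is in 23–26 mm — intermediate
Erythromycin: 24 mm is ≤ 25 mm — resistant
Linezolid (17 mm) ≤ 21 mm ⇒ resistant
Meropenem 21 mm: ≥ 18 mm → Susceptible
Piperacillin-tazobactam: 20 mm is ≥ 16 mm → Susceptible
Chloramphenicol 27 mm: in 24–27 mm — Intermediate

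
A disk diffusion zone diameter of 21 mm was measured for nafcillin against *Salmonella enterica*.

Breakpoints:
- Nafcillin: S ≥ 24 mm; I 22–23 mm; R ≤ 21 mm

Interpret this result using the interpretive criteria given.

R

Nafcillin: 21 mm is ≤ 21 mm ⇒ resistant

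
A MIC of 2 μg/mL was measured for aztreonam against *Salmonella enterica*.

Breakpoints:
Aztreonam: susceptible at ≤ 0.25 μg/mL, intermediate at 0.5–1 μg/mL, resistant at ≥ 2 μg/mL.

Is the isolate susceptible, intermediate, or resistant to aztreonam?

Aztreonam 2 μg/mL: ≥ 2 μg/mL ⇒ R

R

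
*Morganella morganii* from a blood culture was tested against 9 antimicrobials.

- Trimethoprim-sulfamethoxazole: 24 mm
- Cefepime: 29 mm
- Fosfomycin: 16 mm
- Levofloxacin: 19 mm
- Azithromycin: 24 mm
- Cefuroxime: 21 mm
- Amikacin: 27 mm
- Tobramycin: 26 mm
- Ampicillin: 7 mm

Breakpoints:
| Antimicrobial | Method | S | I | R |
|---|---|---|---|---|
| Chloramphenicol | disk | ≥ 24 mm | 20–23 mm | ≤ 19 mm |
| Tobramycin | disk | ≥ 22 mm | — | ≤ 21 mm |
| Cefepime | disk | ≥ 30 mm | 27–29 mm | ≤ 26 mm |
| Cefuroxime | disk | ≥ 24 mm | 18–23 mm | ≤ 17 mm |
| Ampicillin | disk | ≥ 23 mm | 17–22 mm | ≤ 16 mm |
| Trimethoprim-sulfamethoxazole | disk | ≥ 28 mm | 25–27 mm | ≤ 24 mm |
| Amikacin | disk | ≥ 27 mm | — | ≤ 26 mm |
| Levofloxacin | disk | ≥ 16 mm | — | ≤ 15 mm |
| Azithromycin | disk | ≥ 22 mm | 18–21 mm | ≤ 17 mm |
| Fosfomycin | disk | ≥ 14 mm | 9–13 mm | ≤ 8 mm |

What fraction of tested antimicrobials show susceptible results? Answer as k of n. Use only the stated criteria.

Trimethoprim-sulfamethoxazole 24 mm: ≤ 24 mm ⇒ Resistant
Cefepime 29 mm: in 27–29 mm ⇒ I
Fosfomycin 16 mm: ≥ 14 mm ⇒ Susceptible
Levofloxacin 19 mm: ≥ 16 mm ⇒ Susceptible
Azithromycin: 24 mm is ≥ 22 mm — S
Cefuroxime: 21 mm is in 18–23 mm → Intermediate
Amikacin 27 mm: ≥ 27 mm ⇒ S
Tobramycin (26 mm) ≥ 22 mm ⇒ S
Ampicillin: 7 mm is ≤ 16 mm — resistant
Susceptible: 5/9

5 of 9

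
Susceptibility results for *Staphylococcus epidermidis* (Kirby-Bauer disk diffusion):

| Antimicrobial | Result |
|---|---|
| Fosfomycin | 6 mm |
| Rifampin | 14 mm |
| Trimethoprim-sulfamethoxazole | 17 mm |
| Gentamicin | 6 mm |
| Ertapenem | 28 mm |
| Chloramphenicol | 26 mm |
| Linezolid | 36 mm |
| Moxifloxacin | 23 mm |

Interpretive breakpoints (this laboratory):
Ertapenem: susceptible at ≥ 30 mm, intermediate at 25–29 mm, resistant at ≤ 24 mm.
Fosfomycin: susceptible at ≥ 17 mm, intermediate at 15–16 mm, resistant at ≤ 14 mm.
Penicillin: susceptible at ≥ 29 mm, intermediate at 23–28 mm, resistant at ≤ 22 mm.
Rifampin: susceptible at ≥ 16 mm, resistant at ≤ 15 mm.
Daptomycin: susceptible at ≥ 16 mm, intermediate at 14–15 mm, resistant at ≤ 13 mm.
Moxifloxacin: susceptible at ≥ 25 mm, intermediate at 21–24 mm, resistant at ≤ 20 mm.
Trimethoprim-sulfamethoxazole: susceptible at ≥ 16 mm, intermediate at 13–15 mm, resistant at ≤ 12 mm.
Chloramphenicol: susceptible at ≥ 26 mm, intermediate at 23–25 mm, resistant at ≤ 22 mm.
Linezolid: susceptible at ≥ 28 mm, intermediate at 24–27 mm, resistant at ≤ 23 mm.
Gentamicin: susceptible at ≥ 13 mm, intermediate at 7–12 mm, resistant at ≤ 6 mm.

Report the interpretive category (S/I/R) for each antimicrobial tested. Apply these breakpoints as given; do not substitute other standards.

Fosfomycin 6 mm: ≤ 14 mm — R
Rifampin 14 mm: ≤ 15 mm — R
Trimethoprim-sulfamethoxazole: 17 mm is ≥ 16 mm ⇒ S
Gentamicin 6 mm: ≤ 6 mm — R
Ertapenem: 28 mm is in 25–29 mm — intermediate
Chloramphenicol: 26 mm is ≥ 26 mm → S
Linezolid (36 mm) ≥ 28 mm — susceptible
Moxifloxacin (23 mm) in 21–24 mm — I

R, R, S, R, I, S, S, I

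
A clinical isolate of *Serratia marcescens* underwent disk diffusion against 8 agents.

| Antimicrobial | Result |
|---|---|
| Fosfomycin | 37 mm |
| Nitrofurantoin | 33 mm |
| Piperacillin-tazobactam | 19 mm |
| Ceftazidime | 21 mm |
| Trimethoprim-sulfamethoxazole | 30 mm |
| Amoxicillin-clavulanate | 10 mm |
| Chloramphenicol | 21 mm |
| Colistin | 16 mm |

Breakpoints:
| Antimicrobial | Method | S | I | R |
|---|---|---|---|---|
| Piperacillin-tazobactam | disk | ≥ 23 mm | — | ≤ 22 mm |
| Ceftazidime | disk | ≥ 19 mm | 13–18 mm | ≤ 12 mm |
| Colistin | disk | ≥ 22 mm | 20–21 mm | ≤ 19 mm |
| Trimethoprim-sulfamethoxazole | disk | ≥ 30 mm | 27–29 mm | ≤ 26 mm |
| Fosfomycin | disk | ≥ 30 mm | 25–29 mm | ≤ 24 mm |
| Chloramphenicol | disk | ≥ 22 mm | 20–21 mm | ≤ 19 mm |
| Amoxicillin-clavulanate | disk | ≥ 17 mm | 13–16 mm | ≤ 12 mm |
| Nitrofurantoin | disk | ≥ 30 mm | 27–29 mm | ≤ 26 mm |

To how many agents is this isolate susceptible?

4

Fosfomycin 37 mm: ≥ 30 mm — S
Nitrofurantoin: 33 mm is ≥ 30 mm → S
Piperacillin-tazobactam (19 mm) ≤ 22 mm ⇒ Resistant
Ceftazidime (21 mm) ≥ 19 mm — S
Trimethoprim-sulfamethoxazole: 30 mm is ≥ 30 mm ⇒ Susceptible
Amoxicillin-clavulanate 10 mm: ≤ 12 mm ⇒ R
Chloramphenicol 21 mm: in 20–21 mm — I
Colistin: 16 mm is ≤ 19 mm → resistant
Susceptible: 4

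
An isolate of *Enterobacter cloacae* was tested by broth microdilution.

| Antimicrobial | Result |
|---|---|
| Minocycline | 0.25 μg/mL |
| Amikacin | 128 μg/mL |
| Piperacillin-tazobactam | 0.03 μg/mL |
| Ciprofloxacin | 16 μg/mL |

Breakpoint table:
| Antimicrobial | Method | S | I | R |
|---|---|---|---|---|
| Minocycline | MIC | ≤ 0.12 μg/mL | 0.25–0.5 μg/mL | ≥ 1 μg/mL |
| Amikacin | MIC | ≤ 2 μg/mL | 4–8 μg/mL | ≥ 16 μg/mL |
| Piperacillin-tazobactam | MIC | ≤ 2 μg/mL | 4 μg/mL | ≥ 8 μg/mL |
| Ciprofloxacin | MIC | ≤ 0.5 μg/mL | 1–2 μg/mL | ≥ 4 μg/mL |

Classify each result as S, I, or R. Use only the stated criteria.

Minocycline: 0.25 μg/mL is in 0.25–0.5 μg/mL ⇒ I
Amikacin: 128 μg/mL is ≥ 16 μg/mL → R
Piperacillin-tazobactam (0.03 μg/mL) ≤ 2 μg/mL — Susceptible
Ciprofloxacin: 16 μg/mL is ≥ 4 μg/mL ⇒ Resistant

I, R, S, R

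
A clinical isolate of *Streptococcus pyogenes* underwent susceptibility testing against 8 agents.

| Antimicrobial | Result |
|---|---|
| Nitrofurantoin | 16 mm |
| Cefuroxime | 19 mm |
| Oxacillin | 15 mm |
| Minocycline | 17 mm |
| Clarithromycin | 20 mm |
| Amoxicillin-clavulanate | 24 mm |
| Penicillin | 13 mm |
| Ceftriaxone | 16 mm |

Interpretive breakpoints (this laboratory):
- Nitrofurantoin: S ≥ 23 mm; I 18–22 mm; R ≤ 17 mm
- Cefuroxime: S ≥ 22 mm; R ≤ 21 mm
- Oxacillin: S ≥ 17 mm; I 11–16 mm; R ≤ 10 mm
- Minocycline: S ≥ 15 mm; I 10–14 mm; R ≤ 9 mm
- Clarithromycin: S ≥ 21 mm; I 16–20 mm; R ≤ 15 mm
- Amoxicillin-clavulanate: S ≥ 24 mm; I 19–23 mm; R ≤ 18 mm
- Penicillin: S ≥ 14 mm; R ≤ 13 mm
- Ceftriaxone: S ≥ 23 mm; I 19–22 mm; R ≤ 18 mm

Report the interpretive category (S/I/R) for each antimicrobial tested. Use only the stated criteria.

R, R, I, S, I, S, R, R

Nitrofurantoin: 16 mm is ≤ 17 mm ⇒ R
Cefuroxime (19 mm) ≤ 21 mm — Resistant
Oxacillin: 15 mm is in 11–16 mm ⇒ I
Minocycline (17 mm) ≥ 15 mm ⇒ susceptible
Clarithromycin: 20 mm is in 16–20 mm — I
Amoxicillin-clavulanate 24 mm: ≥ 24 mm — susceptible
Penicillin (13 mm) ≤ 13 mm — Resistant
Ceftriaxone (16 mm) ≤ 18 mm — R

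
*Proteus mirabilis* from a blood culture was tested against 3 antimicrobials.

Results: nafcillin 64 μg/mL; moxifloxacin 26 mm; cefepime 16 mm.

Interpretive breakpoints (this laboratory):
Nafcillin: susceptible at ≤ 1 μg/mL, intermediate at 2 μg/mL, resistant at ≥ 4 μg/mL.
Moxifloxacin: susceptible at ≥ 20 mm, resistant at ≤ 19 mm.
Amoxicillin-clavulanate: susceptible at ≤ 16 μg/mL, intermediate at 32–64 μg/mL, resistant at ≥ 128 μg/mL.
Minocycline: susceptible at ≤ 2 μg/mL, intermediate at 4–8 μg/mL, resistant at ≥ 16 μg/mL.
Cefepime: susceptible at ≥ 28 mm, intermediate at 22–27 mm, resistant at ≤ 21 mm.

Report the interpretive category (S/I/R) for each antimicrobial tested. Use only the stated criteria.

Nafcillin: 64 μg/mL is ≥ 4 μg/mL — R
Moxifloxacin: 26 mm is ≥ 20 mm — Susceptible
Cefepime 16 mm: ≤ 21 mm — resistant

R, S, R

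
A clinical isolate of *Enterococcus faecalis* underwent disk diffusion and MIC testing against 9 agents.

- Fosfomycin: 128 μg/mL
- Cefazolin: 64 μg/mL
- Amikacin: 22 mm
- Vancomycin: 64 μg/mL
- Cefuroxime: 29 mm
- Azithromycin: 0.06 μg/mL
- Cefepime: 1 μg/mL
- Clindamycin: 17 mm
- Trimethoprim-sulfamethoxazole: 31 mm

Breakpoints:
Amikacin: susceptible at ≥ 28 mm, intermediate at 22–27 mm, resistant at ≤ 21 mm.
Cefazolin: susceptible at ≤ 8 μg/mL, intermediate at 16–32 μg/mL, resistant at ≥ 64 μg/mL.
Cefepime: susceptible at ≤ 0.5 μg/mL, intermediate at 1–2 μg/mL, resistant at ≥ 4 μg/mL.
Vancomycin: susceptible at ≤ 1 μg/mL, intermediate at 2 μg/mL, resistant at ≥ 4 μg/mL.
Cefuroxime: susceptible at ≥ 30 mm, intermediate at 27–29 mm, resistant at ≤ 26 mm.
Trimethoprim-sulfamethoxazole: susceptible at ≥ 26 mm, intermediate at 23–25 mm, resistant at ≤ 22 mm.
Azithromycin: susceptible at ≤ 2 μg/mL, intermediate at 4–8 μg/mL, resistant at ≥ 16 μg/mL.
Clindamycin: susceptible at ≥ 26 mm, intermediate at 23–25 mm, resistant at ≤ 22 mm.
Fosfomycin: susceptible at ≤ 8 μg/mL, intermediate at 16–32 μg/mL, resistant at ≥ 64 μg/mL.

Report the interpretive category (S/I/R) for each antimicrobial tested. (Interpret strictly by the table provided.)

Fosfomycin: 128 μg/mL is ≥ 64 μg/mL ⇒ R
Cefazolin (64 μg/mL) ≥ 64 μg/mL ⇒ Resistant
Amikacin (22 mm) in 22–27 mm — Intermediate
Vancomycin 64 μg/mL: ≥ 4 μg/mL ⇒ Resistant
Cefuroxime 29 mm: in 27–29 mm ⇒ I
Azithromycin: 0.06 μg/mL is ≤ 2 μg/mL → susceptible
Cefepime (1 μg/mL) in 1–2 μg/mL ⇒ Intermediate
Clindamycin: 17 mm is ≤ 22 mm → R
Trimethoprim-sulfamethoxazole (31 mm) ≥ 26 mm ⇒ S

R, R, I, R, I, S, I, R, S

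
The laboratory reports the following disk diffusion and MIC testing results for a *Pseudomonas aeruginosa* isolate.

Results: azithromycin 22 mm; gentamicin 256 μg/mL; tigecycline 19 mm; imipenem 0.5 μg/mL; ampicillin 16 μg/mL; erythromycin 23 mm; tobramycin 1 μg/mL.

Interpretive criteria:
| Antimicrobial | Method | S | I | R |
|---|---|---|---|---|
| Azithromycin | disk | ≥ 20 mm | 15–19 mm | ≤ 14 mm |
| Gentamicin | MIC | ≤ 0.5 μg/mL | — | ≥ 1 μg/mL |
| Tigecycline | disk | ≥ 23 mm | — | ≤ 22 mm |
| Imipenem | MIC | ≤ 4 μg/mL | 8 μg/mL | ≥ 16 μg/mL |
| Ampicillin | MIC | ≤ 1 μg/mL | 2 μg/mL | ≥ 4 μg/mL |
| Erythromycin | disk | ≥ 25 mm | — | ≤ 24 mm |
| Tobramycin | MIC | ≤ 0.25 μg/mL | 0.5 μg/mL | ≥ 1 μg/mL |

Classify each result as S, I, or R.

Azithromycin (22 mm) ≥ 20 mm — susceptible
Gentamicin 256 μg/mL: ≥ 1 μg/mL → Resistant
Tigecycline: 19 mm is ≤ 22 mm — Resistant
Imipenem (0.5 μg/mL) ≤ 4 μg/mL → Susceptible
Ampicillin: 16 μg/mL is ≥ 4 μg/mL → Resistant
Erythromycin: 23 mm is ≤ 24 mm — Resistant
Tobramycin 1 μg/mL: ≥ 1 μg/mL — R

S, R, R, S, R, R, R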